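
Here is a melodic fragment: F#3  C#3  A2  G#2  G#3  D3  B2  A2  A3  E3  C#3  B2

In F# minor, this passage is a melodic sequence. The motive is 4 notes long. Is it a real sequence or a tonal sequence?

tonal

Every note is diatonic to F# minor.
Cell 1 has -5 semitones from note 1 to 2, but cell 2 has -6 — the interval quality changes while the contour stays the same, which is the hallmark of a tonal sequence.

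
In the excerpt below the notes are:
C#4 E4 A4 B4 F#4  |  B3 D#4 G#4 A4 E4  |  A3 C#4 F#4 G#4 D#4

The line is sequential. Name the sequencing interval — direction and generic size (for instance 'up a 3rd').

down a 2nd

Unit = 5 notes; the statements start on C#4, B3, A3, moving down a 2nd each time.
From C#4 to B3: down a 2nd.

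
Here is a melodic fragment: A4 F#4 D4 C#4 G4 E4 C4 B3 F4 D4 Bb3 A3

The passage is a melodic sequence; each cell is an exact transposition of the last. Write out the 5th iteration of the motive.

The 4-note cells begin on A4, G4, F4 — each down a 2nd from the last.
Continuing the starts: Eb4 → Db4.
From Db4 the exact shape gives Db4 Bb3 Gb3 F3.

Db4 Bb3 Gb3 F3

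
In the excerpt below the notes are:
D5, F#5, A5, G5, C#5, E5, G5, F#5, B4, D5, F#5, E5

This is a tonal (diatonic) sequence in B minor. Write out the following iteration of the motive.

With a 4-note motive the entries are D5, C#5, B4, each down a 2nd from the previous.
Statement 4 starts on A4 and keeps the same diatonic contour: A4 C#5 E5 D5.

A4 C#5 E5 D5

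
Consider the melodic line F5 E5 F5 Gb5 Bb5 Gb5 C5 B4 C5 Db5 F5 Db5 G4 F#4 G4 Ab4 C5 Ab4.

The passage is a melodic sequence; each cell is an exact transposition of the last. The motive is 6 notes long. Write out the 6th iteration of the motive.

E3 D#3 E3 F3 A3 F3

Taking 6-note groups, the heads are F5, C5, G4: the pattern moves down a 4th.
Carrying on: D4 → A3 → E3.
So cell 6 is E3 D#3 E3 F3 A3 F3.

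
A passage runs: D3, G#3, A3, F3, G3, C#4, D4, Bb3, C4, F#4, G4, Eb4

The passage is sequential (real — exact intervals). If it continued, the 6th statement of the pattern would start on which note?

The 4-note cells begin on D3, G3, C4 — each up a 4th from the last.
Extending the heads up a 4th: F4 → Bb4 → Eb5.

Eb5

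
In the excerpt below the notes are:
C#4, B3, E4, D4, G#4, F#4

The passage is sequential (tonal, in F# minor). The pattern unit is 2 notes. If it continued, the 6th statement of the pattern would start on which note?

F#5

With a 2-note motive the entries are C#4, E4, G#4, each up a 3rd from the previous.
Extending the heads up a 3rd: B4 → D5 → F#5.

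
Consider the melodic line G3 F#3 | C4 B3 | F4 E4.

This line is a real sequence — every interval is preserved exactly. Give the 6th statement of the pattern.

Ab5 G5

With a 2-note motive the entries are G3, C4, F4, each up a 4th from the previous.
Continuing the starts: Bb4 → Eb5 → Ab5.
Statement 6 starts on Ab5 and keeps the same exact contour: Ab5 G5.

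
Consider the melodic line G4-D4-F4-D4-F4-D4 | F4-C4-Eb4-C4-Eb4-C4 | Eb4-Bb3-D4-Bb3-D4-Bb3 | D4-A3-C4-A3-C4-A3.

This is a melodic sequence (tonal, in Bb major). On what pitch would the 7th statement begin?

Taking 6-note groups, the heads are G4, F4, Eb4, D4: the pattern moves down a 2nd.
Continuing: C4 → Bb3 → A3. Statement 7 starts on A3.

A3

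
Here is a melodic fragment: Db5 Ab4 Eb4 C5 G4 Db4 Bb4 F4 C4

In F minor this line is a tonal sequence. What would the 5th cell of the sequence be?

Taking 3-note groups, the heads are Db5, C5, Bb4: the pattern moves down a 2nd.
Carrying on: Ab4 → G4.
Statement 5 starts on G4 and keeps the same diatonic contour: G4 Db4 Ab3.

G4 Db4 Ab3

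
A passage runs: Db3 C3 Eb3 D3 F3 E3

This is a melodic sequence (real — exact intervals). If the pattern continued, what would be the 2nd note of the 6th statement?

With 2-note cells, note 2 of each statement runs C3, D3, E3.
Each moves up a 2nd. Continuing: F#3 → G#3 → A#3.

A#3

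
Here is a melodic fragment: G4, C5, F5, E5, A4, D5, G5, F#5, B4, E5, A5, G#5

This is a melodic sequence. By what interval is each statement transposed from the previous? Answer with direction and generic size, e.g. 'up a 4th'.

Unit = 4 notes; the statements start on G4, A4, B4, moving up a 2nd each time.
From G4 to A4: up a 2nd.

up a 2nd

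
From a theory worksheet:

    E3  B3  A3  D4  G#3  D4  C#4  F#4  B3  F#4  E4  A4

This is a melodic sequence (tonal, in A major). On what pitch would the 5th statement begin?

The 4-note cells begin on E3, G#3, B3 — each up a 3rd from the last.
Extending the heads up a 3rd: D4 → F#4.

F#4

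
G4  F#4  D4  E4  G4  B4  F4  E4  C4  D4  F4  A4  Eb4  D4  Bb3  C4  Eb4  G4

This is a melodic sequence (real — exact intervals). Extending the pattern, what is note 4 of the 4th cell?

Bb3

With 6-note cells, note 4 of each statement runs E4, D4, C4.
From C4, down a 2nd gives Bb3.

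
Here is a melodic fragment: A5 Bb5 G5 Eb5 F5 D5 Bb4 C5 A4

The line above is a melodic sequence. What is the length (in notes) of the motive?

9 notes total. Splitting into 3 groups of 3:
A5 Bb5 G5 | Eb5 F5 D5 | Bb4 C5 A4
Each cell is the previous one down a 4th — so the unit is 3 notes.

3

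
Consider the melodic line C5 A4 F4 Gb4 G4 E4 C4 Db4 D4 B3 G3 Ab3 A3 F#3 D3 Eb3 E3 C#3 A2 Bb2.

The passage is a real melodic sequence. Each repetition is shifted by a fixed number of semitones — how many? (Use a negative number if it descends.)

-5

The 4-note cells begin on C5, G4, D4, A3, E3 — each down a 4th from the last.
C5 to G4 spans -5 semitones.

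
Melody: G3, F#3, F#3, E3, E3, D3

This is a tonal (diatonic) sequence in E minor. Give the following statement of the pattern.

D3 C3

The 2-note cells begin on G3, F#3, E3 — each down a 2nd from the last.
So cell 4 is D3 C3.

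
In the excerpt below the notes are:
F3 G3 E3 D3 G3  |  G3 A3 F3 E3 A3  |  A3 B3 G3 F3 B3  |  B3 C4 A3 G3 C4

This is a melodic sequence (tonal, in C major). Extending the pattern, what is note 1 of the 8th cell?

The unit is 5 notes. Position-1 pitches of the 4 shown cells: F3, G3, A3, B3.
Each moves up a 2nd. Continuing: C4 → D4 → E4 → F4.

F4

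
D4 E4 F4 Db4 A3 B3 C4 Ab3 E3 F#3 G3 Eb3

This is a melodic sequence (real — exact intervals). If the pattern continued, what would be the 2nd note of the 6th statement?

The unit is 4 notes. Position-2 pitches of the 3 shown cells: E4, B3, F#3.
Each moves down a 4th. Continuing: C#3 → G#2 → D#2.

D#2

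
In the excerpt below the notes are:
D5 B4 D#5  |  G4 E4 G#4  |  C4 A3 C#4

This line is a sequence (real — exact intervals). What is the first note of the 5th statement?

With a 3-note motive the entries are D5, G4, C4, each down a 5th from the previous.
Extending the heads down a 5th: F3 → Bb2.

Bb2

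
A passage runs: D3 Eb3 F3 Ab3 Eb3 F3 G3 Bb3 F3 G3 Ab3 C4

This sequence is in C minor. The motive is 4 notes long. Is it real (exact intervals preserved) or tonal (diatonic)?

tonal

Every note is diatonic to C minor.
Cell 1 has +1 semitones from note 1 to 2, but cell 2 has +2 — the interval quality changes while the contour stays the same, which is the hallmark of a tonal sequence.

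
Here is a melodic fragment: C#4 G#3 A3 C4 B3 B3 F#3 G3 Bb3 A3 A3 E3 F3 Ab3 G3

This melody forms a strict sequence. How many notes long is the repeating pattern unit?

5

15 notes total. Splitting into 3 groups of 5:
C#4 G#3 A3 C4 B3 | B3 F#3 G3 Bb3 A3 | A3 E3 F3 Ab3 G3
Each cell is the previous one down a 2nd — so the unit is 5 notes.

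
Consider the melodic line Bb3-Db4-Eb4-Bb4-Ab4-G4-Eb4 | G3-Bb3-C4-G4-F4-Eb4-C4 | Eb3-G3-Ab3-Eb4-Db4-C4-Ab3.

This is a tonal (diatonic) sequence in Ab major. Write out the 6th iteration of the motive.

F2 Ab2 Bb2 F3 Eb3 Db3 Bb2

Unit = 7 notes; the statements start on Bb3, G3, Eb3, moving down a 3rd each time.
Continuing the starts: C3 → Ab2 → F2.
From F2 the diatonic shape gives F2 Ab2 Bb2 F3 Eb3 Db3 Bb2.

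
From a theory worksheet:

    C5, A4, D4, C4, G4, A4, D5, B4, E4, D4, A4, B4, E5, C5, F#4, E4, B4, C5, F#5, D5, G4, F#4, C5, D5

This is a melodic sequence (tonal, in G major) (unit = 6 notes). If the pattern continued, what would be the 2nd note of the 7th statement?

With 6-note cells, note 2 of each statement runs A4, B4, C5, D5.
Each moves up a 2nd. Continuing: E5 → F#5 → G5.

G5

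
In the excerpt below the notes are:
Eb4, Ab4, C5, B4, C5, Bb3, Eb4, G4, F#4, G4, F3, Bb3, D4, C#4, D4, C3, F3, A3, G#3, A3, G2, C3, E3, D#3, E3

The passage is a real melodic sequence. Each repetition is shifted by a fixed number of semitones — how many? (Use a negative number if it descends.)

The 5-note cells begin on Eb4, Bb3, F3, C3, G2 — each down a 4th from the last.
Counting half-steps from Eb4 to Bb3: -5.

-5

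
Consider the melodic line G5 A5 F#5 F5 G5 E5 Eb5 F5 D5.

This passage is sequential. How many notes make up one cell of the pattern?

There are 9 notes; a 3-note unit gives 3 cells:
G5 A5 F#5 | F5 G5 E5 | Eb5 F5 D5
That's a consistent down a 2nd shift per cell, and no other grouping gives one.

3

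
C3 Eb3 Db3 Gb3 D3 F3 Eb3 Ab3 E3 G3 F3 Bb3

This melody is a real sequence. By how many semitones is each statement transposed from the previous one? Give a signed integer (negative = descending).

2

Taking 4-note groups, the heads are C3, D3, E3: the pattern moves up a 2nd.
C3→D3 is 50 − 48 = 2 semitones.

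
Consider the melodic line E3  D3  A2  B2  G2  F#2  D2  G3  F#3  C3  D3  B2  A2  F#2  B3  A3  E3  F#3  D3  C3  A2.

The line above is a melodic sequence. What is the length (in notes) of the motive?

Try groups of 7 (3 cells in 21 notes):
E3 D3 A2 B2 G2 F#2 D2 | G3 F#3 C3 D3 B2 A2 F#2 | B3 A3 E3 F#3 D3 C3 A2
That's a consistent up a 3rd shift per cell, and no other grouping gives one.

7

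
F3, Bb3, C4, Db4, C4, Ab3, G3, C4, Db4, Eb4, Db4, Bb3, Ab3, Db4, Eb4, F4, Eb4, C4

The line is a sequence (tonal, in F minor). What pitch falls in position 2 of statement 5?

Grouping in 6s, the 2nd note of each cell is Bb3, C4, Db4.
Extending up a 2nd: Eb4 → F4.

F4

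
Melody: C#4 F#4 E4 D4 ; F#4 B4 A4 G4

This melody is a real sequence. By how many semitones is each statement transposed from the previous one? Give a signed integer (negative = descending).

The 4-note cells begin on C#4, F#4 — each up a 4th from the last.
C#4→F#4 is 66 − 61 = 5 semitones.

5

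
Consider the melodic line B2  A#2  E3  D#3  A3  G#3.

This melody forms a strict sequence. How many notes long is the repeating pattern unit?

There are 6 notes; a 2-note unit gives 3 cells:
B2 A#2 | E3 D#3 | A3 G#3
Every group is a transposition up a 4th of the one before; no shorter unit works.

2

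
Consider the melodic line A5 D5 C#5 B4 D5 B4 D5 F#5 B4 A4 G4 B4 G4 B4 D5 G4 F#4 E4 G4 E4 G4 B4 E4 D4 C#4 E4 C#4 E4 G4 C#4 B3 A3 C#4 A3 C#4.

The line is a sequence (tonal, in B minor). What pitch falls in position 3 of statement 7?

With 7-note cells, note 3 of each statement runs C#5, A4, F#4, D4, B3.
Carrying that down a 3rd forward: G3 → E3.

E3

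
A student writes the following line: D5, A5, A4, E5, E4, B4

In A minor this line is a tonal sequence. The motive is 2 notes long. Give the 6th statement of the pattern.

The 2-note cells begin on D5, A4, E4 — each down a 4th from the last.
Extending down a 4th: B3 → F3 → C3.
From C3 the diatonic shape gives C3 G3.

C3 G3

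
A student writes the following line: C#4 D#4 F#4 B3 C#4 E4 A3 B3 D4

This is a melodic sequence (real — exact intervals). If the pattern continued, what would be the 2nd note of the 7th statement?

Grouping in 3s, the 2nd note of each cell is D#4, C#4, B3.
Each moves down a 2nd. Continuing: A3 → G3 → F3 → Eb3.

Eb3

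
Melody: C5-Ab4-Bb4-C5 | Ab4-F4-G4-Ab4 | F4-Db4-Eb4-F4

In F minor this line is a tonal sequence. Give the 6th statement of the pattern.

G3 Eb3 F3 G3

With a 4-note motive the entries are C5, Ab4, F4, each down a 3rd from the previous.
Continuing the starts: Db4 → Bb3 → G3.
From G3 the diatonic shape gives G3 Eb3 F3 G3.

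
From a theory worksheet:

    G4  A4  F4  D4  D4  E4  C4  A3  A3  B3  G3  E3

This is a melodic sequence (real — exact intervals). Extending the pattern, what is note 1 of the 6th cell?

F#2

With 4-note cells, note 1 of each statement runs G4, D4, A3.
Each moves down a 4th. Continuing: E3 → B2 → F#2.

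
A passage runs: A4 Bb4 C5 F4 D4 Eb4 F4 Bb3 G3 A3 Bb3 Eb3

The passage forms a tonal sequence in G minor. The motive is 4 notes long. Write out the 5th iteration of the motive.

With a 4-note motive the entries are A4, D4, G3, each down a 5th from the previous.
Continuing the starts: C3 → F2.
Statement 5 starts on F2 and keeps the same diatonic contour: F2 G2 A2 D2.

F2 G2 A2 D2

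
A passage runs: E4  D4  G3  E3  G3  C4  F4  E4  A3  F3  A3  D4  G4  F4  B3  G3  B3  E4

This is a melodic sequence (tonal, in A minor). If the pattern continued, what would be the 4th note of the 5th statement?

B3

With 6-note cells, note 4 of each statement runs E3, F3, G3.
Carrying that up a 2nd forward: A3 → B3.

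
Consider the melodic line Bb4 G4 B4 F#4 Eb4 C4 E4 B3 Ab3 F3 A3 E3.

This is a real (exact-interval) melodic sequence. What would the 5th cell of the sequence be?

Gb2 Eb2 G2 D2

With a 4-note motive the entries are Bb4, Eb4, Ab3, each down a 5th from the previous.
Carrying on: Db3 → Gb2.
Statement 5 starts on Gb2 and keeps the same exact contour: Gb2 Eb2 G2 D2.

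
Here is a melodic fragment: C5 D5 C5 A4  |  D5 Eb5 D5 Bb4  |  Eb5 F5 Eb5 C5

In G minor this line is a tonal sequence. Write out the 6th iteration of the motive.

Taking 4-note groups, the heads are C5, D5, Eb5: the pattern moves up a 2nd.
Carrying on: F5 → G5 → A5.
From A5 the diatonic shape gives A5 Bb5 A5 F5.

A5 Bb5 A5 F5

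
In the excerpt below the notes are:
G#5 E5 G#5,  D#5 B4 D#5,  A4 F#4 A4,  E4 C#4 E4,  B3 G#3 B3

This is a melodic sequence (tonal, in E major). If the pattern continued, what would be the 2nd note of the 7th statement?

A2

Grouping in 3s, the 2nd note of each cell is E5, B4, F#4, C#4, G#3.
Extending down a 4th: D#3 → A2.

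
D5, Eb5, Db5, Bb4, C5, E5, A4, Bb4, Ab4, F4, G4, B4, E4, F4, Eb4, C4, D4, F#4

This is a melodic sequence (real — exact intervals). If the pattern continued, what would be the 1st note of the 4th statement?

B3

The unit is 6 notes. Position-1 pitches of the 3 shown cells: D5, A4, E4.
One more down a 4th gives B3.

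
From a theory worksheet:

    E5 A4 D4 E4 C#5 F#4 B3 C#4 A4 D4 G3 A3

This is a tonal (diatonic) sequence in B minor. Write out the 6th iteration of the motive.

B3 E3 A2 B2

Taking 4-note groups, the heads are E5, C#5, A4: the pattern moves down a 3rd.
Carrying on: F#4 → D4 → B3.
So cell 6 is B3 E3 A2 B2.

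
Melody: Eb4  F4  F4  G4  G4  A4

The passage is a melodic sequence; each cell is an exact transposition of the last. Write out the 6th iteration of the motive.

C#5 D#5

With a 2-note motive the entries are Eb4, F4, G4, each up a 2nd from the previous.
Carrying on: A4 → B4 → C#5.
Statement 6 starts on C#5 and keeps the same exact contour: C#5 D#5.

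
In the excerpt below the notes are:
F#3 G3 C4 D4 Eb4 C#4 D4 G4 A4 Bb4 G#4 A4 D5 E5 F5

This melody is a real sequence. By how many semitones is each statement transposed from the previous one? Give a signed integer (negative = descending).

Taking 5-note groups, the heads are F#3, C#4, G#4: the pattern moves up a 5th.
F#3 to C#4 spans +7 semitones.

7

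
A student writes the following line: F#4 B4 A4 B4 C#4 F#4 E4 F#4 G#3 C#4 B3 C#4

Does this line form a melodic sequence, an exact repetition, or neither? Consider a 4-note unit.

Each 4-note cell is the previous one transposed down a 4th.

sequence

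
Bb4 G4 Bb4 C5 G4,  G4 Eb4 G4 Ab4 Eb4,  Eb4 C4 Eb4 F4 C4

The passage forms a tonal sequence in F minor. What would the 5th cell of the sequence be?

The 5-note cells begin on Bb4, G4, Eb4 — each down a 3rd from the last.
Continuing the starts: C4 → Ab3.
From Ab3 the diatonic shape gives Ab3 F3 Ab3 Bb3 F3.

Ab3 F3 Ab3 Bb3 F3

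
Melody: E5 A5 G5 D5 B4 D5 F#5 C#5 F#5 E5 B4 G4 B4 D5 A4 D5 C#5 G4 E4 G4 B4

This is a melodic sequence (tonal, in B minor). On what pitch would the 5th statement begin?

D4

Taking 7-note groups, the heads are E5, C#5, A4: the pattern moves down a 3rd.
Continuing: F#4 → D4. Statement 5 starts on D4.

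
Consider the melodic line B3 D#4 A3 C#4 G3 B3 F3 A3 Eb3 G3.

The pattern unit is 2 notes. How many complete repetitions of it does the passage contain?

10 notes in groups of 2 gives 10/2 = 5 statements.
Starts: B3, A3, G3, F3, Eb3 — each down a 2nd.

5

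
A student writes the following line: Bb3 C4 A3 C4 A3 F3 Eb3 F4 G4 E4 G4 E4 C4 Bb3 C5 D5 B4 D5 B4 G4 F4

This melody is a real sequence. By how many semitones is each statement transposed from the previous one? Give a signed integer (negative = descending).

7

The 7-note cells begin on Bb3, F4, C5 — each up a 5th from the last.
Bb3 to F4 spans +7 semitones.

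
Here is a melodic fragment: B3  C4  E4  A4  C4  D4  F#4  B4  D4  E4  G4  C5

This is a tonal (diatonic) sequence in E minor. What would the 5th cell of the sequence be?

Taking 4-note groups, the heads are B3, C4, D4: the pattern moves up a 2nd.
Extending up a 2nd: E4 → F#4.
Statement 5 starts on F#4 and keeps the same diatonic contour: F#4 G4 B4 E5.

F#4 G4 B4 E5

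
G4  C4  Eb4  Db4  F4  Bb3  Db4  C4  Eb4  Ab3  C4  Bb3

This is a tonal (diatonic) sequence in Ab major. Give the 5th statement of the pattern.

Taking 4-note groups, the heads are G4, F4, Eb4: the pattern moves down a 2nd.
Extending down a 2nd: Db4 → C4.
So cell 5 is C4 F3 Ab3 G3.

C4 F3 Ab3 G3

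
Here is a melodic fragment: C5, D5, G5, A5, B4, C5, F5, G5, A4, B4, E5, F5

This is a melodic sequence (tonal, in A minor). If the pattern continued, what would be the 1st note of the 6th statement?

The unit is 4 notes. Position-1 pitches of the 3 shown cells: C5, B4, A4.
Each moves down a 2nd. Continuing: G4 → F4 → E4.

E4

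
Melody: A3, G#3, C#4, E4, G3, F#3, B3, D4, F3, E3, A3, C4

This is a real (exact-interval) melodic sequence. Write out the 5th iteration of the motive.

Taking 4-note groups, the heads are A3, G3, F3: the pattern moves down a 2nd.
Extending down a 2nd: Eb3 → Db3.
Statement 5 starts on Db3 and keeps the same exact contour: Db3 C3 F3 Ab3.

Db3 C3 F3 Ab3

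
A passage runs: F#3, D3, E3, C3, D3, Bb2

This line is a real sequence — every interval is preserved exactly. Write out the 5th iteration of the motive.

Bb2 Gb2

The 2-note cells begin on F#3, E3, D3 — each down a 2nd from the last.
Continuing the starts: C3 → Bb2.
So cell 5 is Bb2 Gb2.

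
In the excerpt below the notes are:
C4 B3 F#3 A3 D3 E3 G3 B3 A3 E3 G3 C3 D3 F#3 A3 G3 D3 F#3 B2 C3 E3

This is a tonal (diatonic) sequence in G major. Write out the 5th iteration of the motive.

Unit = 7 notes; the statements start on C4, B3, A3, moving down a 2nd each time.
Continuing the starts: G3 → F#3.
Statement 5 starts on F#3 and keeps the same diatonic contour: F#3 E3 B2 D3 G2 A2 C3.

F#3 E3 B2 D3 G2 A2 C3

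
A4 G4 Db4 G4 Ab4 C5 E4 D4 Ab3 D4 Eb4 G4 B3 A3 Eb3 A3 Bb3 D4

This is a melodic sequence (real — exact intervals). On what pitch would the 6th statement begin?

Unit = 6 notes; the statements start on A4, E4, B3, moving down a 4th each time.
Continuing: F#3 → C#3 → G#2. Statement 6 starts on G#2.

G#2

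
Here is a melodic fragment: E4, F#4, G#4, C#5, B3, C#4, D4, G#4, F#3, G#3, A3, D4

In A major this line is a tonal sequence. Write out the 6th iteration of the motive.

D2 E2 F#2 B2

Taking 4-note groups, the heads are E4, B3, F#3: the pattern moves down a 4th.
Extending down a 4th: C#3 → G#2 → D2.
From D2 the diatonic shape gives D2 E2 F#2 B2.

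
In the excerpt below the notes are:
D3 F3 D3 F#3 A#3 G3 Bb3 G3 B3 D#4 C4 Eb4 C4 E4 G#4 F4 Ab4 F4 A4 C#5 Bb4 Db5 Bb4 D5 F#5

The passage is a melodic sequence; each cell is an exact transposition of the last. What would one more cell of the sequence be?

The 5-note cells begin on D3, G3, C4, F4, Bb4 — each up a 4th from the last.
Statement 6 starts on Eb5 and keeps the same exact contour: Eb5 Gb5 Eb5 G5 B5.

Eb5 Gb5 Eb5 G5 B5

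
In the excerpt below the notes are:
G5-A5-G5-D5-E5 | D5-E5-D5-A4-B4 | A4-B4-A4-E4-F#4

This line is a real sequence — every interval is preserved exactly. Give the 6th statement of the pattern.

Unit = 5 notes; the statements start on G5, D5, A4, moving down a 4th each time.
Continuing the starts: E4 → B3 → F#3.
So cell 6 is F#3 G#3 F#3 C#3 D#3.

F#3 G#3 F#3 C#3 D#3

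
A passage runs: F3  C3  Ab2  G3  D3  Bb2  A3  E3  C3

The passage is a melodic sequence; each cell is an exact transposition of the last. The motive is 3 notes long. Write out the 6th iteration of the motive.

Unit = 3 notes; the statements start on F3, G3, A3, moving up a 2nd each time.
Carrying on: B3 → C#4 → D#4.
From D#4 the exact shape gives D#4 A#3 F#3.

D#4 A#3 F#3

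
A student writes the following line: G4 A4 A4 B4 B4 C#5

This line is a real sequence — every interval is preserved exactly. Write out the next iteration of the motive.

With a 2-note motive the entries are G4, A4, B4, each up a 2nd from the previous.
From C#5 the exact shape gives C#5 D#5.

C#5 D#5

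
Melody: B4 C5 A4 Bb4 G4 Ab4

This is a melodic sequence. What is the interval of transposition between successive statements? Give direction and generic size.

down a 2nd

Unit = 2 notes; the statements start on B4, A4, G4, moving down a 2nd each time.
From B4 to A4: down a 2nd.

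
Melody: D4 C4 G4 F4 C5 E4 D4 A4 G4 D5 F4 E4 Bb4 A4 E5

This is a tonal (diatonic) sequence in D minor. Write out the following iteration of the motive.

G4 F4 C5 Bb4 F5

With a 5-note motive the entries are D4, E4, F4, each up a 2nd from the previous.
From G4 the diatonic shape gives G4 F4 C5 Bb4 F5.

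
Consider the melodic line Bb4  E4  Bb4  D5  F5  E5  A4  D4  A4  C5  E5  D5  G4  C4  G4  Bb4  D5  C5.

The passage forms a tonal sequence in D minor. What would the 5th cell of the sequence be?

E4 A3 E4 G4 Bb4 A4

With a 6-note motive the entries are Bb4, A4, G4, each down a 2nd from the previous.
Carrying on: F4 → E4.
From E4 the diatonic shape gives E4 A3 E4 G4 Bb4 A4.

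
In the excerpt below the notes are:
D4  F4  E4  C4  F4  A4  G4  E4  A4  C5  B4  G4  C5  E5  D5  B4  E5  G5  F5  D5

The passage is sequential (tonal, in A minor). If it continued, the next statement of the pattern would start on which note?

Unit = 4 notes; the statements start on D4, F4, A4, C5, E5, moving up a 3rd each time.
One more step up a 3rd gives G5.

G5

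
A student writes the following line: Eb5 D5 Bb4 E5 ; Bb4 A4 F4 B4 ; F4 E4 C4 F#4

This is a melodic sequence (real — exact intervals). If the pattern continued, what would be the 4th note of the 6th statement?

Grouping in 4s, the 4th note of each cell is E5, B4, F#4.
Each moves down a 4th. Continuing: C#4 → G#3 → D#3.

D#3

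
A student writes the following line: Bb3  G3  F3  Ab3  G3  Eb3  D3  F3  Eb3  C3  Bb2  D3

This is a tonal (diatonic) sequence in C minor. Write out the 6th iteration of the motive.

Taking 4-note groups, the heads are Bb3, G3, Eb3: the pattern moves down a 3rd.
Continuing the starts: C3 → Ab2 → F2.
From F2 the diatonic shape gives F2 D2 C2 Eb2.

F2 D2 C2 Eb2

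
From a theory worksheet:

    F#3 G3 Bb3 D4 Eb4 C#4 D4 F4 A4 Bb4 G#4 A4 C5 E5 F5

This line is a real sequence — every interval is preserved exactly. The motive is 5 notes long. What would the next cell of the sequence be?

D#5 E5 G5 B5 C6

The 5-note cells begin on F#3, C#4, G#4 — each up a 5th from the last.
Statement 4 starts on D#5 and keeps the same exact contour: D#5 E5 G5 B5 C6.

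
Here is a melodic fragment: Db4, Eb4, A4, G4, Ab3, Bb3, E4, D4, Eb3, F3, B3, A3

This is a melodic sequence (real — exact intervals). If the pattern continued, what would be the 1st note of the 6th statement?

C2

Grouping in 4s, the 1st note of each cell is Db4, Ab3, Eb3.
Each moves down a 4th. Continuing: Bb2 → F2 → C2.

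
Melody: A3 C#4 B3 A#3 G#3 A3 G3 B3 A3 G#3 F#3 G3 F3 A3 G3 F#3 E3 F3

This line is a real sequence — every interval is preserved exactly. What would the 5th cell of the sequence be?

The 6-note cells begin on A3, G3, F3 — each down a 2nd from the last.
Extending down a 2nd: Eb3 → Db3.
From Db3 the exact shape gives Db3 F3 Eb3 D3 C3 Db3.

Db3 F3 Eb3 D3 C3 Db3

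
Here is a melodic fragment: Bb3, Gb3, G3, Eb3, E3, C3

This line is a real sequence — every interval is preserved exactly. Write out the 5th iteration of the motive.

A#2 F#2

With a 2-note motive the entries are Bb3, G3, E3, each down a 3rd from the previous.
Continuing the starts: C#3 → A#2.
From A#2 the exact shape gives A#2 F#2.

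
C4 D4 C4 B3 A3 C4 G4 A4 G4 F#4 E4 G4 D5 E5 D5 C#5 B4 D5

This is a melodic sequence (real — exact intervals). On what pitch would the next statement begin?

Unit = 6 notes; the statements start on C4, G4, D5, moving up a 5th each time.
The next head, up a 5th from D5, is A5.

A5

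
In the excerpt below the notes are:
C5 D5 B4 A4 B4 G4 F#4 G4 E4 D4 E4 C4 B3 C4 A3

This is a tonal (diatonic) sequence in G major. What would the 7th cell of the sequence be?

E3 F#3 D3

The 3-note cells begin on C5, A4, F#4, D4, B3 — each down a 3rd from the last.
Carrying on: G3 → E3.
So cell 7 is E3 F#3 D3.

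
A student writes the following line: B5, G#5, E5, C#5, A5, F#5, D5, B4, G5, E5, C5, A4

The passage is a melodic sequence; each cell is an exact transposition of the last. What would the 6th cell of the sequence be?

Db5 Bb4 Gb4 Eb4

The 4-note cells begin on B5, A5, G5 — each down a 2nd from the last.
Carrying on: F5 → Eb5 → Db5.
So cell 6 is Db5 Bb4 Gb4 Eb4.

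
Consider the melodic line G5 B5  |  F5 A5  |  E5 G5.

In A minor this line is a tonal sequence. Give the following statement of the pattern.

The 2-note cells begin on G5, F5, E5 — each down a 2nd from the last.
So cell 4 is D5 F5.

D5 F5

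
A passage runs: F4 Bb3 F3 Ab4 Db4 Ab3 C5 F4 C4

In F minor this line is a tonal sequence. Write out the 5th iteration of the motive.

With a 3-note motive the entries are F4, Ab4, C5, each up a 3rd from the previous.
Extending up a 3rd: Eb5 → G5.
Statement 5 starts on G5 and keeps the same diatonic contour: G5 C5 G4.

G5 C5 G4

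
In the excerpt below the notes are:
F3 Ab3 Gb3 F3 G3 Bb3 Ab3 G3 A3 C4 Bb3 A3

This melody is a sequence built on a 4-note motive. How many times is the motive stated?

12 notes in groups of 4 gives 12/4 = 3 statements.
Starts: F3, G3, A3 — each up a 2nd.

3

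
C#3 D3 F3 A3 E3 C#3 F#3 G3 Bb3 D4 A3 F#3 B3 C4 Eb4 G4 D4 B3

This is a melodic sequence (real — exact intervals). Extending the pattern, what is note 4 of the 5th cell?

F5

The unit is 6 notes. Position-4 pitches of the 3 shown cells: A3, D4, G4.
Extending up a 4th: C5 → F5.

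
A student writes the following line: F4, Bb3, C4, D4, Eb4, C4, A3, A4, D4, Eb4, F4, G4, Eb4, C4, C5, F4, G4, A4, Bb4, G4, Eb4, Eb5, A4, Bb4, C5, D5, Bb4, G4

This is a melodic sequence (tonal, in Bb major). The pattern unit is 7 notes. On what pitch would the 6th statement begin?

With a 7-note motive the entries are F4, A4, C5, Eb5, each up a 3rd from the previous.
Continuing: G5 → Bb5. Statement 6 starts on Bb5.

Bb5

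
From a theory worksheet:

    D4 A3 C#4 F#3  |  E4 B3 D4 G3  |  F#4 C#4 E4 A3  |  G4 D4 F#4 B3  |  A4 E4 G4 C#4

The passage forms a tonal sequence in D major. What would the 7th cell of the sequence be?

C#5 G4 B4 E4

With a 4-note motive the entries are D4, E4, F#4, G4, A4, each up a 2nd from the previous.
Extending up a 2nd: B4 → C#5.
Statement 7 starts on C#5 and keeps the same diatonic contour: C#5 G4 B4 E4.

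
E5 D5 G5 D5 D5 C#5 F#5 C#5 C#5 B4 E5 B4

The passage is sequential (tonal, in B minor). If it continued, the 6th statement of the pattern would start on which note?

G4

With a 4-note motive the entries are E5, D5, C#5, each down a 2nd from the previous.
Extending the heads down a 2nd: B4 → A4 → G4.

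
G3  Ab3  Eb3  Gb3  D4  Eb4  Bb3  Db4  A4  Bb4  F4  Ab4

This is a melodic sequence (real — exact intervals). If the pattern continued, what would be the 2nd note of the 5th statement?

C6

With 4-note cells, note 2 of each statement runs Ab3, Eb4, Bb4.
Carrying that up a 5th forward: F5 → C6.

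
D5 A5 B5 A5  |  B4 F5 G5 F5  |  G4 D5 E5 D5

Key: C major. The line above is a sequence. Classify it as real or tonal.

Every note is diatonic to C major.
Cell 1 has +7 semitones from note 1 to 2, but cell 2 has +6 — the interval quality changes while the contour stays the same, which is the hallmark of a tonal sequence.

tonal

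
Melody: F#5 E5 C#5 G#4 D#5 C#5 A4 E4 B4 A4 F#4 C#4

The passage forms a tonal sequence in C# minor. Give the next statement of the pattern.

With a 4-note motive the entries are F#5, D#5, B4, each down a 3rd from the previous.
From G#4 the diatonic shape gives G#4 F#4 D#4 A3.

G#4 F#4 D#4 A3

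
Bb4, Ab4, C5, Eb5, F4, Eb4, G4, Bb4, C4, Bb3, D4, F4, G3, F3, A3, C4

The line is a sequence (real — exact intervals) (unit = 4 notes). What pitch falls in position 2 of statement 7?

Grouping in 4s, the 2nd note of each cell is Ab4, Eb4, Bb3, F3.
Each moves down a 4th. Continuing: C3 → G2 → D2.

D2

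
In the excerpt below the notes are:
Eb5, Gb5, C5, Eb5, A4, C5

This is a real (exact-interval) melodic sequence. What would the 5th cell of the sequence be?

With a 2-note motive the entries are Eb5, C5, A4, each down a 3rd from the previous.
Continuing the starts: F#4 → D#4.
Statement 5 starts on D#4 and keeps the same exact contour: D#4 F#4.

D#4 F#4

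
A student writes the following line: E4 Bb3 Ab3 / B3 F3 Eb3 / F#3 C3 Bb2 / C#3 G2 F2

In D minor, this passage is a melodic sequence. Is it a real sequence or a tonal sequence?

Each cell has the same semitone pattern (-6, -2) — intervals are preserved exactly.
And Ab3 lies outside D minor, so the sequence is real rather than tonal.

real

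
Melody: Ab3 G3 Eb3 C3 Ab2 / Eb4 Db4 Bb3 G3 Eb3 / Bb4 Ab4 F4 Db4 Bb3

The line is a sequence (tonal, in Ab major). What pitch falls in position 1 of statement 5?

C6

The unit is 5 notes. Position-1 pitches of the 3 shown cells: Ab3, Eb4, Bb4.
Carrying that up a 5th forward: F5 → C6.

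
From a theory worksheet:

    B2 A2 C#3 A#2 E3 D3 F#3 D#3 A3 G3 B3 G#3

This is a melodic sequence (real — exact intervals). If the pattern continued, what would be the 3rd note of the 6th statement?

D5

With 4-note cells, note 3 of each statement runs C#3, F#3, B3.
Carrying that up a 4th forward: E4 → A4 → D5.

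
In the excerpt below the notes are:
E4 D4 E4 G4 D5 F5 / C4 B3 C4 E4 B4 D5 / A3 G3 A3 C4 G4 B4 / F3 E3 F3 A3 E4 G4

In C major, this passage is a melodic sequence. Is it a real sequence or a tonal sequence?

Every note is diatonic to C major.
Cell 1 has -2 semitones from note 1 to 2, but cell 2 has -1 — the interval quality changes while the contour stays the same, which is the hallmark of a tonal sequence.

tonal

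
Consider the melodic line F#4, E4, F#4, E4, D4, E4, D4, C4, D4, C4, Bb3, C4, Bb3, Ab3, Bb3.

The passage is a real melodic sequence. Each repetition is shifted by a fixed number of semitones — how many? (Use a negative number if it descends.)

The 3-note cells begin on F#4, E4, D4, C4, Bb3 — each down a 2nd from the last.
Counting half-steps from F#4 to E4: -2.

-2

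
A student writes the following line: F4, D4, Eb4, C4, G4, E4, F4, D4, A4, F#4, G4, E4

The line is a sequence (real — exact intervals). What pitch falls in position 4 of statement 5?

Grouping in 4s, the 4th note of each cell is C4, D4, E4.
Extending up a 2nd: F#4 → G#4.

G#4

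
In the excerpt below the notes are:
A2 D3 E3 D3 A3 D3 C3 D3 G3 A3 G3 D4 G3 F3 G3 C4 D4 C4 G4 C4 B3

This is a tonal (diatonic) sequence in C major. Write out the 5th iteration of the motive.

The 7-note cells begin on A2, D3, G3 — each up a 4th from the last.
Extending up a 4th: C4 → F4.
From F4 the diatonic shape gives F4 B4 C5 B4 F5 B4 A4.

F4 B4 C5 B4 F5 B4 A4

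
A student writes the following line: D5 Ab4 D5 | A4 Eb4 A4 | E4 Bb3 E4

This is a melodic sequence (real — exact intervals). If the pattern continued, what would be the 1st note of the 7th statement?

G#2

Grouping in 3s, the 1st note of each cell is D5, A4, E4.
Extending down a 4th: B3 → F#3 → C#3 → G#2.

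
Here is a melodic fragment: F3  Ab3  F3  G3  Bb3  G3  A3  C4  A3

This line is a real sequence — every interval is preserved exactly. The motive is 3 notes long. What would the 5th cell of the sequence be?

Unit = 3 notes; the statements start on F3, G3, A3, moving up a 2nd each time.
Extending up a 2nd: B3 → C#4.
So cell 5 is C#4 E4 C#4.

C#4 E4 C#4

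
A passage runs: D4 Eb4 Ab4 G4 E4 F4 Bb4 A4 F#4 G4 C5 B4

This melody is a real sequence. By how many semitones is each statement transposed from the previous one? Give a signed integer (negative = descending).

The 4-note cells begin on D4, E4, F#4 — each up a 2nd from the last.
D4 to E4 spans +2 semitones.

2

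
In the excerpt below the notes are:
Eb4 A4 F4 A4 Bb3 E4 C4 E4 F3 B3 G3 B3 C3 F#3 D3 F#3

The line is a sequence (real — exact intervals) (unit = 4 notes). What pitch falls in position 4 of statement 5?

Grouping in 4s, the 4th note of each cell is A4, E4, B3, F#3.
One more down a 4th gives C#3.

C#3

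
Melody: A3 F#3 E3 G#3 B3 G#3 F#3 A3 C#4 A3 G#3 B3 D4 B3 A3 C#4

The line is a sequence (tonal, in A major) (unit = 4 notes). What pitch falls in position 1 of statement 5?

E4

Grouping in 4s, the 1st note of each cell is A3, B3, C#4, D4.
One more up a 2nd gives E4.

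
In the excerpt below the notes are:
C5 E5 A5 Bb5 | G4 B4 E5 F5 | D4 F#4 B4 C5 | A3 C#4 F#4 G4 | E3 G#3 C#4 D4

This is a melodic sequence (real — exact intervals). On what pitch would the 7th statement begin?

F#2

Unit = 4 notes; the statements start on C5, G4, D4, A3, E3, moving down a 4th each time.
Extending the heads down a 4th: B2 → F#2.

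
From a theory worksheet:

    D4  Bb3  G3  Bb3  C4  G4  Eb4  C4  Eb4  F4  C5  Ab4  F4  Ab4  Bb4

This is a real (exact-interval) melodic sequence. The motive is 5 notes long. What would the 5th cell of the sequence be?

The 5-note cells begin on D4, G4, C5 — each up a 4th from the last.
Continuing the starts: F5 → Bb5.
Statement 5 starts on Bb5 and keeps the same exact contour: Bb5 Gb5 Eb5 Gb5 Ab5.

Bb5 Gb5 Eb5 Gb5 Ab5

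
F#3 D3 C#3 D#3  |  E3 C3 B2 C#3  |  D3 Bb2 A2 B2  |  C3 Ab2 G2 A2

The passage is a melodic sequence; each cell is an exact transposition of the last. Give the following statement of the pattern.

Unit = 4 notes; the statements start on F#3, E3, D3, C3, moving down a 2nd each time.
Statement 5 starts on Bb2 and keeps the same exact contour: Bb2 Gb2 F2 G2.

Bb2 Gb2 F2 G2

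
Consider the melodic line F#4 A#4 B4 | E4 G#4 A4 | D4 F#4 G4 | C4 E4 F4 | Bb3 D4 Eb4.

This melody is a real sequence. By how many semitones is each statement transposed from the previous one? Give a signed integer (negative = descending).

The 3-note cells begin on F#4, E4, D4, C4, Bb3 — each down a 2nd from the last.
F#4→E4 is 64 − 66 = -2 semitones.

-2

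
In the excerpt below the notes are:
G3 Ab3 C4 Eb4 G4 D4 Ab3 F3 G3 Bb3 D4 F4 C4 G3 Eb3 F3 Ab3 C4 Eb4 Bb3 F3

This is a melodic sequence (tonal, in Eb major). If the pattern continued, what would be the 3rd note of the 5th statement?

F3

The unit is 7 notes. Position-3 pitches of the 3 shown cells: C4, Bb3, Ab3.
Each moves down a 2nd. Continuing: G3 → F3.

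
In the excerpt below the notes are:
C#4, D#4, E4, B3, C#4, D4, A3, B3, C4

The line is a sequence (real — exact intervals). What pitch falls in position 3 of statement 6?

Gb3

With 3-note cells, note 3 of each statement runs E4, D4, C4.
Carrying that down a 2nd forward: Bb3 → Ab3 → Gb3.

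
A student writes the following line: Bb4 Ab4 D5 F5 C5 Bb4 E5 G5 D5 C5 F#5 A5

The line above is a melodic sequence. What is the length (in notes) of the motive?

4

There are 12 notes; a 4-note unit gives 3 cells:
Bb4 Ab4 D5 F5 | C5 Bb4 E5 G5 | D5 C5 F#5 A5
Each cell is the previous one up a 2nd — so the unit is 4 notes.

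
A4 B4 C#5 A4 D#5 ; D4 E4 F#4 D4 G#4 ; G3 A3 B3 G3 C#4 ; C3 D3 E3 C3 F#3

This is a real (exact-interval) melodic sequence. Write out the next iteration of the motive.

F2 G2 A2 F2 B2

With a 5-note motive the entries are A4, D4, G3, C3, each down a 5th from the previous.
So cell 5 is F2 G2 A2 F2 B2.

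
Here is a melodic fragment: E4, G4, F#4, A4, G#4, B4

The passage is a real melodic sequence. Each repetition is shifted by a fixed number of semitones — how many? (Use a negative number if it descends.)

With a 2-note motive the entries are E4, F#4, G#4, each up a 2nd from the previous.
E4→F#4 is 66 − 64 = 2 semitones.

2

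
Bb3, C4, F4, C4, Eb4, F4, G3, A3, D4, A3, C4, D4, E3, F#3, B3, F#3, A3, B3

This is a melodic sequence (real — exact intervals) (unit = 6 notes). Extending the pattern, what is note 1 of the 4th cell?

C#3

With 6-note cells, note 1 of each statement runs Bb3, G3, E3.
From E3, down a 3rd gives C#3.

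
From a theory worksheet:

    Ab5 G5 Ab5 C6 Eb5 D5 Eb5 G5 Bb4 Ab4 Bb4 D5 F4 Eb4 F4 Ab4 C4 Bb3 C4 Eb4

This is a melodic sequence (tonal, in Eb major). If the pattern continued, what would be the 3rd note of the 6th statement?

With 4-note cells, note 3 of each statement runs Ab5, Eb5, Bb4, F4, C4.
One more down a 4th gives G3.

G3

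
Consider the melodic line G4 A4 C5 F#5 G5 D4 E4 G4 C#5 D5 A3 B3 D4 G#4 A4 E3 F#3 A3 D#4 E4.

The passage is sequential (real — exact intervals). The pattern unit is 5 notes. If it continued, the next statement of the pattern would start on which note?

B2

With a 5-note motive the entries are G4, D4, A3, E3, each down a 4th from the previous.
The next head, down a 4th from E3, is B2.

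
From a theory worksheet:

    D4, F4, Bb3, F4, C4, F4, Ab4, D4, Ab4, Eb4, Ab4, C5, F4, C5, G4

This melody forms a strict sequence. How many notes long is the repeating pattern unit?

15 notes total. Splitting into 3 groups of 5:
D4 F4 Bb3 F4 C4 | F4 Ab4 D4 Ab4 Eb4 | Ab4 C5 F4 C5 G4
Each cell is the previous one up a 3rd — so the unit is 5 notes.

5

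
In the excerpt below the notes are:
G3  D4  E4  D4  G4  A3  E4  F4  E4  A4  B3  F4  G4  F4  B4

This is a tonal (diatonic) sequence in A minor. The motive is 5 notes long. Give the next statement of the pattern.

C4 G4 A4 G4 C5

Unit = 5 notes; the statements start on G3, A3, B3, moving up a 2nd each time.
From C4 the diatonic shape gives C4 G4 A4 G4 C5.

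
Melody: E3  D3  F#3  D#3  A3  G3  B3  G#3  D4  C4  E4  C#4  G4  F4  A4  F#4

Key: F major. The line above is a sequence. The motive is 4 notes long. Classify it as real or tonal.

Each cell has the same semitone pattern (-2, 4, -3) — intervals are preserved exactly.
And F#3 lies outside F major, so the sequence is real rather than tonal.

real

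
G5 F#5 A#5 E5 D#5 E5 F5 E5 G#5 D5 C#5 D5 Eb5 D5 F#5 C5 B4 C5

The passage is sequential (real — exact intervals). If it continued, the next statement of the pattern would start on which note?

Db5

The 6-note cells begin on G5, F5, Eb5 — each down a 2nd from the last.
The next head, down a 2nd from Eb5, is Db5.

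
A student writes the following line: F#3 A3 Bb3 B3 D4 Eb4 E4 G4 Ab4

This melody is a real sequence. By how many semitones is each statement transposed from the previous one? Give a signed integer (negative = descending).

5

Unit = 3 notes; the statements start on F#3, B3, E4, moving up a 4th each time.
Counting half-steps from F#3 to B3: 5.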